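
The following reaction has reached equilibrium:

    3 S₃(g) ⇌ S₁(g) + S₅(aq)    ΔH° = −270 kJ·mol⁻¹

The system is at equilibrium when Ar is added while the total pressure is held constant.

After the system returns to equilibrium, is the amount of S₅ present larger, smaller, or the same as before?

decreases

Adding inert gas at constant total pressure expands the volume and lowers every reacting partial pressure. With Δn_gas = 1 − 3 = -2, Q moves away from K toward the side with fewer gas moles, so the system shifts toward the side with more gas moles — to the left.
The net shift is to the left. S₅ is a product, so its amount decreases.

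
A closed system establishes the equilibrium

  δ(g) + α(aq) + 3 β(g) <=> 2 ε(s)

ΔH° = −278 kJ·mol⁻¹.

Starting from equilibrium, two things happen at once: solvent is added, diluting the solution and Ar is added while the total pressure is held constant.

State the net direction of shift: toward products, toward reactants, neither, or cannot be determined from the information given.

left

Dilution lowers every aqueous concentration by the same factor. Δn_aq = 0 − 1 = -1, so the system shifts toward the side with more dissolved moles — to the left.
Adding inert gas at constant total pressure expands the volume and lowers every reacting partial pressure. With Δn_gas = 0 − 4 = -4, Q moves away from K toward the side with fewer gas moles, so the system shifts toward the side with more gas moles — to the left.
All effects act in the same direction — net shift to the left.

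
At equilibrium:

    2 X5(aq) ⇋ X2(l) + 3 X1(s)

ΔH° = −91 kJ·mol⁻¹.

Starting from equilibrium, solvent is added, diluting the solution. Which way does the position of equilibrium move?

Dilution lowers every aqueous concentration by the same factor. Δn_aq = 0 − 2 = -2, so the system shifts toward the side with more dissolved moles — to the left.

left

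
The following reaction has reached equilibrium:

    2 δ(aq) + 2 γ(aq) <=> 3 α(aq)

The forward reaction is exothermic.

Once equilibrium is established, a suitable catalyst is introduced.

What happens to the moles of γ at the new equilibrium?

A catalyst speeds both forward and reverse rates equally; it changes neither Q nor K — no shift from this change.
No net shift occurs, so the amount of γ is unchanged.

unchanged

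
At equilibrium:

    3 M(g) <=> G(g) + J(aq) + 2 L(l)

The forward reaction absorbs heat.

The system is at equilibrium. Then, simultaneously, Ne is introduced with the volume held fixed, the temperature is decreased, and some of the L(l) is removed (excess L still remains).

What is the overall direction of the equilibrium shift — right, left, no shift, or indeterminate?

At constant volume, adding an inert gas leaves every reacting species' partial pressure unchanged, so Q is unchanged — no shift from this change.
The forward reaction is endothermic. Lowering T favours the exothermic direction — shift to the left.
L is a pure liquid; its activity is 1 regardless of amount, so Q is unaffected — no shift from this change.
Only the nonzero effect(s) matter; the net shift is to the left.

left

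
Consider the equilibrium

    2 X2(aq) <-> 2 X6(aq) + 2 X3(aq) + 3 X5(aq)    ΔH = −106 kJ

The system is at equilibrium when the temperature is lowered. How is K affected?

K depends on temperature via the van 't Hoff relation. The forward reaction is exothermic, so lowering T increases K.

increases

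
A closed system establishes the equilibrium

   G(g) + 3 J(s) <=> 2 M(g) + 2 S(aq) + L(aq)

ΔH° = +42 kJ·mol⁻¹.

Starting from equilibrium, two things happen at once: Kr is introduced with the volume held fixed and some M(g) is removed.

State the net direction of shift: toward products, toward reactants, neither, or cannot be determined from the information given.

At constant volume, adding an inert gas leaves every reacting species' partial pressure unchanged, so Q is unchanged — no shift from this change.
Removing M (g), a product, drives the reaction to the right.
Only the nonzero effect(s) matter; the net shift is to the right.

right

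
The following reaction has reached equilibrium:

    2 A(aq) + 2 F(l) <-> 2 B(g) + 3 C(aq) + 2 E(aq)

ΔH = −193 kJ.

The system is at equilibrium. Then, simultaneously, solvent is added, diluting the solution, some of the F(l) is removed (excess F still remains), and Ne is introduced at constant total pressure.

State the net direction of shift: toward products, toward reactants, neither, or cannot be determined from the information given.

Dilution lowers every aqueous concentration by the same factor. Δn_aq = 5 − 2 = +3, so the system shifts toward the side with more dissolved moles — to the right.
F is a pure liquid; its activity is 1 regardless of amount, so Q is unaffected — no shift from this change.
Adding inert gas at constant total pressure expands the volume and lowers every reacting partial pressure. With Δn_gas = 2 − 0 = +2, Q moves away from K toward the side with fewer gas moles, so the system shifts toward the side with more gas moles — to the right.
Only the nonzero effect(s) matter; the net shift is to the right.

right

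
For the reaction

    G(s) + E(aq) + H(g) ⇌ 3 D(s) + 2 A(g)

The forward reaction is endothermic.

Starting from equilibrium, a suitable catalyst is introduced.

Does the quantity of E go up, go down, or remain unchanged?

A catalyst speeds both forward and reverse rates equally; it changes neither Q nor K — no shift from this change.
No net shift occurs, so the amount of E is unchanged.

unchanged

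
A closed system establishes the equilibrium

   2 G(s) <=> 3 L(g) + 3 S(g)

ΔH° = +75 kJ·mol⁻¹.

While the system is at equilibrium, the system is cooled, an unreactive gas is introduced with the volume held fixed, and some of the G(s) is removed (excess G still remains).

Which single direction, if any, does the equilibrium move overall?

left

The forward reaction is endothermic. Lowering T favours the exothermic direction — shift to the left.
At constant volume, adding an inert gas leaves every reacting species' partial pressure unchanged, so Q is unchanged — no shift from this change.
G is a pure solid; its activity is 1 regardless of amount, so Q is unaffected — no shift from this change.
Only the nonzero effect(s) matter; the net shift is to the left.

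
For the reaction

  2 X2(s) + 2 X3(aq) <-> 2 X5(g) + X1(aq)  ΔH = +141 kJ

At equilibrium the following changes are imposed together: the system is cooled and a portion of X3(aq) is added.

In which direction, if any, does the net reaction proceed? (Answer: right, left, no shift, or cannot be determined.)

cannot be determined

The forward reaction is endothermic. Lowering T favours the exothermic direction — shift to the left.
Adding X3 (aq), a reactant, drives the reaction to the right.
The individual effects push in opposite directions; without quantitative information the net direction cannot be determined.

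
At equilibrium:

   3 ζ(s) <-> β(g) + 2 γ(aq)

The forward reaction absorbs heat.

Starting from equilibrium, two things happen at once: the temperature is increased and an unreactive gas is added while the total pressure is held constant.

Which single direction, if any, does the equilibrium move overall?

The forward reaction is endothermic. Raising T favours the endothermic direction — shift to the right.
Adding inert gas at constant total pressure expands the volume and lowers every reacting partial pressure. With Δn_gas = 1 − 0 = +1, Q moves away from K toward the side with fewer gas moles, so the system shifts toward the side with more gas moles — to the right.
All effects act in the same direction — net shift to the right.

right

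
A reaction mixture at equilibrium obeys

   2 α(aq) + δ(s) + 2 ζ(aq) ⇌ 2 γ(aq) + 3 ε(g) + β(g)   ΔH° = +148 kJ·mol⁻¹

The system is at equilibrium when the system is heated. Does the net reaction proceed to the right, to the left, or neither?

The forward reaction is endothermic. Raising T favours the endothermic direction — shift to the right.

right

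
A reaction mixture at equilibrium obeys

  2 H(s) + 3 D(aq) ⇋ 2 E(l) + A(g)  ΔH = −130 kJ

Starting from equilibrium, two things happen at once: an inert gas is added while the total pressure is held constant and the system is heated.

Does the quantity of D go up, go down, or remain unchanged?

Adding inert gas at constant total pressure expands the volume and lowers every reacting partial pressure. With Δn_gas = 1 − 0 = +1, Q moves away from K toward the side with fewer gas moles, so the system shifts toward the side with more gas moles — to the right.
The forward reaction is exothermic. Raising T favours the endothermic direction — shift to the left.
The two effects oppose each other, so the net shift — and hence the change in D — cannot be determined from the given information.

cannot be determined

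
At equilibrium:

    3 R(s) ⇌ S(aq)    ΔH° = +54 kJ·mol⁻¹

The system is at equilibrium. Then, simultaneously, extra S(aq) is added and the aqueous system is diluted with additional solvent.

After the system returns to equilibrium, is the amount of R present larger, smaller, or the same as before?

Adding S (aq), a product, drives the reaction to the left.
Dilution lowers every aqueous concentration by the same factor. Δn_aq = 1 − 0 = +1, so the system shifts toward the side with more dissolved moles — to the right.
The two effects oppose each other, so the net shift — and hence the change in R — cannot be determined from the given information.

cannot be determined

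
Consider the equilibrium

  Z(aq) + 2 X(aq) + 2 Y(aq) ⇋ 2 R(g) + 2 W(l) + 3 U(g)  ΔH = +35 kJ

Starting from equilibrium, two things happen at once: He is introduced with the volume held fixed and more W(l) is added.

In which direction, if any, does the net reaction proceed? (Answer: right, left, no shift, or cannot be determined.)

At constant volume, adding an inert gas leaves every reacting species' partial pressure unchanged, so Q is unchanged — no shift from this change.
W is a pure liquid; its activity is 1 regardless of amount, so Q is unaffected — no shift from this change.
None of the changes alters Q relative to K, so there is no net shift.

no shift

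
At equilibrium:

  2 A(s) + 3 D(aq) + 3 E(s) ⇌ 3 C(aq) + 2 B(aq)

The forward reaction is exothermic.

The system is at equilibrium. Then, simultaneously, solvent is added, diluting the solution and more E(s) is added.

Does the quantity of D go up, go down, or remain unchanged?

decreases

Dilution lowers every aqueous concentration by the same factor. Δn_aq = 5 − 3 = +2, so the system shifts toward the side with more dissolved moles — to the right.
E is a pure solid; its activity is 1 regardless of amount, so Q is unaffected — no shift from this change.
The net shift is to the right. D is a reactant, so its amount decreases.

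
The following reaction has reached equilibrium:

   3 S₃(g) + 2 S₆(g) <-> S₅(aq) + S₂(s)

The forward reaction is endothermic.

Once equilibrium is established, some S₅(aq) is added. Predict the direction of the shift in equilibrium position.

left

Adding S₅ (aq), a product, drives the reaction to the left.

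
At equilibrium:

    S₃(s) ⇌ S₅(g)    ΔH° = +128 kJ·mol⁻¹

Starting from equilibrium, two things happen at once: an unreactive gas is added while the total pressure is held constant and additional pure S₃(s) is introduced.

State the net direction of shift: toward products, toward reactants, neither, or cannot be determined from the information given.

right

Adding inert gas at constant total pressure expands the volume and lowers every reacting partial pressure. With Δn_gas = 1 − 0 = +1, Q moves away from K toward the side with fewer gas moles, so the system shifts toward the side with more gas moles — to the right.
S₃ is a pure solid; its activity is 1 regardless of amount, so Q is unaffected — no shift from this change.
Only the nonzero effect(s) matter; the net shift is to the right.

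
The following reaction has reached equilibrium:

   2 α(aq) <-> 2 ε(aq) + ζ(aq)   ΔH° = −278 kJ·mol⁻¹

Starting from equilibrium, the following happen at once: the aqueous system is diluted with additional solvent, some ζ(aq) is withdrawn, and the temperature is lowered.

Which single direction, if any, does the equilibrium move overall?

right

Dilution lowers every aqueous concentration by the same factor. Δn_aq = 3 − 2 = +1, so the system shifts toward the side with more dissolved moles — to the right.
Removing ζ (aq), a product, drives the reaction to the right.
The forward reaction is exothermic. Lowering T favours the exothermic direction — shift to the right.
All effects act in the same direction — net shift to the right.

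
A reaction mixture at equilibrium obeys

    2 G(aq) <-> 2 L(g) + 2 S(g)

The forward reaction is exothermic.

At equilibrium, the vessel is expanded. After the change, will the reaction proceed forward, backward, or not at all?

right

Gas moles: reactants 0, products 4 (Δn_gas = +4). Expansion shifts the system toward the side with more moles of gas — to the right.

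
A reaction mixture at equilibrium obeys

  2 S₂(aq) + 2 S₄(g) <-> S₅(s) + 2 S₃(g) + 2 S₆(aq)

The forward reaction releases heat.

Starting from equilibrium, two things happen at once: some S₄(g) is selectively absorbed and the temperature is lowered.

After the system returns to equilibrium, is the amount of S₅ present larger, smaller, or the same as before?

cannot be determined

Removing S₄ (g), a reactant, drives the reaction to the left.
The forward reaction is exothermic. Lowering T favours the exothermic direction — shift to the right.
The two effects oppose each other, so the net shift — and hence the change in S₅ — cannot be determined from the given information.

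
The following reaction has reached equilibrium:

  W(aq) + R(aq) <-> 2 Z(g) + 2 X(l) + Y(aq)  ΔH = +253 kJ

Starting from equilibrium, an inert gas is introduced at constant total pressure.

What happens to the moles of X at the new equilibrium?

increases

Adding inert gas at constant total pressure expands the volume and lowers every reacting partial pressure. With Δn_gas = 2 − 0 = +2, Q moves away from K toward the side with fewer gas moles, so the system shifts toward the side with more gas moles — to the right.
The net shift is to the right. X is a product, so its amount increases.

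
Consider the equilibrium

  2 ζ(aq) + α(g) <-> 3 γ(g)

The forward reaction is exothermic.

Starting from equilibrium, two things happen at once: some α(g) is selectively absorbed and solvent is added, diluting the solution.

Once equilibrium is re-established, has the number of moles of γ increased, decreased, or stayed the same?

decreases

Removing α (g), a reactant, drives the reaction to the left.
Dilution lowers every aqueous concentration by the same factor. Δn_aq = 0 − 2 = -2, so the system shifts toward the side with more dissolved moles — to the left.
The net shift is to the left. γ is a product, so its amount decreases.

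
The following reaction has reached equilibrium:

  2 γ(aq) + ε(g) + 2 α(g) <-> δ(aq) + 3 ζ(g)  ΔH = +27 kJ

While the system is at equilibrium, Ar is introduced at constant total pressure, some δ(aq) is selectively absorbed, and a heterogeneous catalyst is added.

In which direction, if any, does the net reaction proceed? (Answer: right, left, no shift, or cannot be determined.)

right

Adding inert gas at constant total pressure expands the volume, scaling every reacting partial pressure by the same factor. Δn_gas = 3 − 3 = 0, so Q is unchanged — no shift.
Removing δ (aq), a product, drives the reaction to the right.
A catalyst speeds both forward and reverse rates equally; it changes neither Q nor K — no shift from this change.
Only the nonzero effect(s) matter; the net shift is to the right.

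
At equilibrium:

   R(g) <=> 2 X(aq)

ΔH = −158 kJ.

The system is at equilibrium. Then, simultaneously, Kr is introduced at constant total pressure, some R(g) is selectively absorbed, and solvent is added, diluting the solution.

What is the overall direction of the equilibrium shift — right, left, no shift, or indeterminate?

cannot be determined

Adding inert gas at constant total pressure expands the volume and lowers every reacting partial pressure. With Δn_gas = 0 − 1 = -1, Q moves away from K toward the side with fewer gas moles, so the system shifts toward the side with more gas moles — to the left.
Removing R (g), a reactant, drives the reaction to the left.
Dilution lowers every aqueous concentration by the same factor. Δn_aq = 2 − 0 = +2, so the system shifts toward the side with more dissolved moles — to the right.
The individual effects push in opposite directions; without quantitative information the net direction cannot be determined.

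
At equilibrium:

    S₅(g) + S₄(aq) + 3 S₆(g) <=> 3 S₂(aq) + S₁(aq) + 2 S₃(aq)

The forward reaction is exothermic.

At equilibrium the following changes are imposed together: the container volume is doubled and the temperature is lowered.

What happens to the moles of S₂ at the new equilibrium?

Gas moles: reactants 4, products 0 (Δn_gas = -4). Expansion shifts the system toward the side with more moles of gas — to the left.
The forward reaction is exothermic. Lowering T favours the exothermic direction — shift to the right.
The two effects oppose each other, so the net shift — and hence the change in S₂ — cannot be determined from the given information.

cannot be determined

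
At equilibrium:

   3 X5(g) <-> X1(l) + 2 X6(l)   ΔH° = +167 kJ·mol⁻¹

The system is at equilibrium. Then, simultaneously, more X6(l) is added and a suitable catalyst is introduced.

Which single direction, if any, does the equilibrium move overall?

X6 is a pure liquid; its activity is 1 regardless of amount, so Q is unaffected — no shift from this change.
A catalyst speeds both forward and reverse rates equally; it changes neither Q nor K — no shift from this change.
None of the changes alters Q relative to K, so there is no net shift.

no shift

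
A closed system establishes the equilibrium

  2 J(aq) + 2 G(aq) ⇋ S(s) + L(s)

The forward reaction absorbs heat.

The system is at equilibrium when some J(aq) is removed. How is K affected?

The equilibrium constant depends only on temperature. This perturbation may move the position of equilibrium, but since T is unchanged, K itself is unchanged.

unchanged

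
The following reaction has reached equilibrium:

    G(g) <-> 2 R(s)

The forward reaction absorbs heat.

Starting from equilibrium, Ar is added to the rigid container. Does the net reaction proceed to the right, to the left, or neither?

At constant volume, adding an inert gas leaves every reacting species' partial pressure unchanged, so Q is unchanged — no shift from this change.

no shift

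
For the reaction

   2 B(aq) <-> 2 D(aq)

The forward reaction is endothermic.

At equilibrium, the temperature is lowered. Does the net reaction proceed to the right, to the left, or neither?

left

The forward reaction is endothermic. Lowering T favours the exothermic direction — shift to the left.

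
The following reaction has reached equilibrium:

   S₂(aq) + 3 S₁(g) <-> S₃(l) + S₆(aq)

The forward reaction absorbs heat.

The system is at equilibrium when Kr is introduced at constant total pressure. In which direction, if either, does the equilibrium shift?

left

Adding inert gas at constant total pressure expands the volume and lowers every reacting partial pressure. With Δn_gas = 0 − 3 = -3, Q moves away from K toward the side with fewer gas moles, so the system shifts toward the side with more gas moles — to the left.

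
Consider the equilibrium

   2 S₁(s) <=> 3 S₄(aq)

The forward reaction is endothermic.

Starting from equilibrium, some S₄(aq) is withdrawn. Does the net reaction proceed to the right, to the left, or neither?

right

Removing S₄ (aq), a product, drives the reaction to the right.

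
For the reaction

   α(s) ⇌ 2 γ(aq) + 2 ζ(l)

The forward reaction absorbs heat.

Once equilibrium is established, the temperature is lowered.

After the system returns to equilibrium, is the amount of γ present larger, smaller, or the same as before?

decreases

The forward reaction is endothermic. Lowering T favours the exothermic direction — shift to the left.
The net shift is to the left. γ is a product, so its amount decreases.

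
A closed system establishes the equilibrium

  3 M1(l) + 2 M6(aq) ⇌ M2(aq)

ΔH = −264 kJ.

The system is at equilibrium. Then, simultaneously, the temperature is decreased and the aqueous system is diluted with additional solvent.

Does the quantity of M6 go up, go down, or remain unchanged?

The forward reaction is exothermic. Lowering T favours the exothermic direction — shift to the right.
Dilution lowers every aqueous concentration by the same factor. Δn_aq = 1 − 2 = -1, so the system shifts toward the side with more dissolved moles — to the left.
The two effects oppose each other, so the net shift — and hence the change in M6 — cannot be determined from the given information.

cannot be determined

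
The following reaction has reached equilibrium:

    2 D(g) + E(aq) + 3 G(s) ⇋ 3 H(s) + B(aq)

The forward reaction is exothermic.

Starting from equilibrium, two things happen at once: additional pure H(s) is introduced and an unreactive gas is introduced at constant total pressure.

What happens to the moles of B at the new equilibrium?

H is a pure solid; its activity is 1 regardless of amount, so Q is unaffected — no shift from this change.
Adding inert gas at constant total pressure expands the volume and lowers every reacting partial pressure. With Δn_gas = 0 − 2 = -2, Q moves away from K toward the side with fewer gas moles, so the system shifts toward the side with more gas moles — to the left.
The net shift is to the left. B is a product, so its amount decreases.

decreases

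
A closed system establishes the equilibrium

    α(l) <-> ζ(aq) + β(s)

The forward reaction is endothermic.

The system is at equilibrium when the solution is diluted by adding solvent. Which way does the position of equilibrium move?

right

Dilution lowers every aqueous concentration by the same factor. Δn_aq = 1 − 0 = +1, so the system shifts toward the side with more dissolved moles — to the right.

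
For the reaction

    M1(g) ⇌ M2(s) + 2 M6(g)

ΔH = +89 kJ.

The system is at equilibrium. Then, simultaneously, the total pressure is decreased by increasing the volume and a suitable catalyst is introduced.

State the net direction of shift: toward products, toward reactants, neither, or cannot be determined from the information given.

Gas moles: reactants 1, products 2 (Δn_gas = +1). Expansion shifts the system toward the side with more moles of gas — to the right.
A catalyst speeds both forward and reverse rates equally; it changes neither Q nor K — no shift from this change.
Only the nonzero effect(s) matter; the net shift is to the right.

right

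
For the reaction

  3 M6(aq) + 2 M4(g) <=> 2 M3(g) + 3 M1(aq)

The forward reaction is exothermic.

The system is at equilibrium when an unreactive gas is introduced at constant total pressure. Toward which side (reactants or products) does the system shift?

Adding inert gas at constant total pressure expands the volume, scaling every reacting partial pressure by the same factor. Δn_gas = 2 − 2 = 0, so Q is unchanged — no shift.

no shift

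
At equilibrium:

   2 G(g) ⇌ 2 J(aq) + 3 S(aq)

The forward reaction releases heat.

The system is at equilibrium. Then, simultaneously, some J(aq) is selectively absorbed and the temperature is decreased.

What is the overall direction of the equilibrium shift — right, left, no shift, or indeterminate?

Removing J (aq), a product, drives the reaction to the right.
The forward reaction is exothermic. Lowering T favours the exothermic direction — shift to the right.
All effects act in the same direction — net shift to the right.

right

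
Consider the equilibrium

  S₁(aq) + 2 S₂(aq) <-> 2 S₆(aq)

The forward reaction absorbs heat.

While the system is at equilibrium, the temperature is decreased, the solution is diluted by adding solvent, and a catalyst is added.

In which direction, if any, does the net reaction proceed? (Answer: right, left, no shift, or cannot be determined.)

left

The forward reaction is endothermic. Lowering T favours the exothermic direction — shift to the left.
Dilution lowers every aqueous concentration by the same factor. Δn_aq = 2 − 3 = -1, so the system shifts toward the side with more dissolved moles — to the left.
A catalyst speeds both forward and reverse rates equally; it changes neither Q nor K — no shift from this change.
Only the nonzero effect(s) matter; the net shift is to the left.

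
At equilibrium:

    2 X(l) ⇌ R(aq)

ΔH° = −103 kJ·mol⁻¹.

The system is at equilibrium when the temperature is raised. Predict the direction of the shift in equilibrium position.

The forward reaction is exothermic. Raising T favours the endothermic direction — shift to the left.

left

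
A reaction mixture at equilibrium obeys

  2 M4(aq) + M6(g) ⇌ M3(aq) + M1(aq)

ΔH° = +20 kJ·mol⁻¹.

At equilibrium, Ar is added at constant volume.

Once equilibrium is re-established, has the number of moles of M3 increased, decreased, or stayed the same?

unchanged

At constant volume, adding an inert gas leaves every reacting species' partial pressure unchanged, so Q is unchanged — no shift from this change.
No net shift occurs, so the amount of M3 is unchanged.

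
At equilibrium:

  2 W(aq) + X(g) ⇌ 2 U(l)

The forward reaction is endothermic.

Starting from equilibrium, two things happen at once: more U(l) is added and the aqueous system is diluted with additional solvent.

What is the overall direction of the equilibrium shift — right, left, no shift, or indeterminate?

U is a pure liquid; its activity is 1 regardless of amount, so Q is unaffected — no shift from this change.
Dilution lowers every aqueous concentration by the same factor. Δn_aq = 0 − 2 = -2, so the system shifts toward the side with more dissolved moles — to the left.
Only the nonzero effect(s) matter; the net shift is to the left.

left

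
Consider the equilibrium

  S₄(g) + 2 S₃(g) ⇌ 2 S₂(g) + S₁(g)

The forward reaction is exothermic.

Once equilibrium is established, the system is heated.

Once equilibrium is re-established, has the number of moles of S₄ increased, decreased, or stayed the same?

The forward reaction is exothermic. Raising T favours the endothermic direction — shift to the left.
The net shift is to the left. S₄ is a reactant, so its amount increases.

increases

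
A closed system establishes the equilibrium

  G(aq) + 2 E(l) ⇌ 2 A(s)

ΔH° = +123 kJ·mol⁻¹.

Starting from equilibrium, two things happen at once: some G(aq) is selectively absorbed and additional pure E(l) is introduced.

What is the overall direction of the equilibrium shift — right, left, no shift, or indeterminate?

Removing G (aq), a reactant, drives the reaction to the left.
E is a pure liquid; its activity is 1 regardless of amount, so Q is unaffected — no shift from this change.
Only the nonzero effect(s) matter; the net shift is to the left.

left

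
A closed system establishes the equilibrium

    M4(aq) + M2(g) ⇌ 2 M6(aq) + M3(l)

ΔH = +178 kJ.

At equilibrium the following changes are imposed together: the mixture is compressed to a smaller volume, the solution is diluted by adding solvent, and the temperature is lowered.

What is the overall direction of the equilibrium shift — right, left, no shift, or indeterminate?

cannot be determined

Gas moles: reactants 1, products 0 (Δn_gas = -1). Compression shifts the system toward the side with fewer moles of gas — to the right.
Dilution lowers every aqueous concentration by the same factor. Δn_aq = 2 − 1 = +1, so the system shifts toward the side with more dissolved moles — to the right.
The forward reaction is endothermic. Lowering T favours the exothermic direction — shift to the left.
The individual effects push in opposite directions; without quantitative information the net direction cannot be determined.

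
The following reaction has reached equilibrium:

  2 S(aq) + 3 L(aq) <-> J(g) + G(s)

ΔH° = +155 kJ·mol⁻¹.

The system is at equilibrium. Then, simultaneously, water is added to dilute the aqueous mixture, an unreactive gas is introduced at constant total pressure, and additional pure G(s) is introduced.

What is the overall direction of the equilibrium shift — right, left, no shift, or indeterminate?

Dilution lowers every aqueous concentration by the same factor. Δn_aq = 0 − 5 = -5, so the system shifts toward the side with more dissolved moles — to the left.
Adding inert gas at constant total pressure expands the volume and lowers every reacting partial pressure. With Δn_gas = 1 − 0 = +1, Q moves away from K toward the side with fewer gas moles, so the system shifts toward the side with more gas moles — to the right.
G is a pure solid; its activity is 1 regardless of amount, so Q is unaffected — no shift from this change.
The individual effects push in opposite directions; without quantitative information the net direction cannot be determined.

cannot be determined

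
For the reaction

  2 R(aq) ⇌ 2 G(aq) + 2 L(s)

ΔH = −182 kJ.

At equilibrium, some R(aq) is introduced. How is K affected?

unchanged

The equilibrium constant depends only on temperature. This perturbation may move the position of equilibrium, but since T is unchanged, K itself is unchanged.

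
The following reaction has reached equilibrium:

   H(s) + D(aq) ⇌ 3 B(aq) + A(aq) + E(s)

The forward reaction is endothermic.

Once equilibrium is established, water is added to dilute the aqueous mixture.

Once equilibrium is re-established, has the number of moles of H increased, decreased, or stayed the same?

Dilution lowers every aqueous concentration by the same factor. Δn_aq = 4 − 1 = +3, so the system shifts toward the side with more dissolved moles — to the right.
The net shift is to the right. H is a reactant, so its amount decreases.

decreases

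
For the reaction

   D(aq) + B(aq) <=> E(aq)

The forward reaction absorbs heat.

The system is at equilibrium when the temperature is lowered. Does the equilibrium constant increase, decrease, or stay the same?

K depends on temperature via the van 't Hoff relation. The forward reaction is endothermic, so lowering T decreases K.

decreases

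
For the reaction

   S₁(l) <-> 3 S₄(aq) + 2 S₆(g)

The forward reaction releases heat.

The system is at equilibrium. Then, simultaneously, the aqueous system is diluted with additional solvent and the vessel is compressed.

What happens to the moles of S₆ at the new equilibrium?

cannot be determined

Dilution lowers every aqueous concentration by the same factor. Δn_aq = 3 − 0 = +3, so the system shifts toward the side with more dissolved moles — to the right.
Gas moles: reactants 0, products 2 (Δn_gas = +2). Compression shifts the system toward the side with fewer moles of gas — to the left.
The two effects oppose each other, so the net shift — and hence the change in S₆ — cannot be determined from the given information.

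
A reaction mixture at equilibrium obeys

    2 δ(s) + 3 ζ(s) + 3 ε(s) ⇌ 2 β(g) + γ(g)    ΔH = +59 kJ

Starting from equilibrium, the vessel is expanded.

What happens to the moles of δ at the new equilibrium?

Gas moles: reactants 0, products 3 (Δn_gas = +3). Expansion shifts the system toward the side with more moles of gas — to the right.
The net shift is to the right. δ is a reactant, so its amount decreases.

decreases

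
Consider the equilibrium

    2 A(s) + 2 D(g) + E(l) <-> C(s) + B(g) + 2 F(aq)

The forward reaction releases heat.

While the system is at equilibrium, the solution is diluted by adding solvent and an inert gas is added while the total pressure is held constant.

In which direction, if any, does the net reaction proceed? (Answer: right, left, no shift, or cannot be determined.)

Dilution lowers every aqueous concentration by the same factor. Δn_aq = 2 − 0 = +2, so the system shifts toward the side with more dissolved moles — to the right.
Adding inert gas at constant total pressure expands the volume and lowers every reacting partial pressure. With Δn_gas = 1 − 2 = -1, Q moves away from K toward the side with fewer gas moles, so the system shifts toward the side with more gas moles — to the left.
The individual effects push in opposite directions; without quantitative information the net direction cannot be determined.

cannot be determined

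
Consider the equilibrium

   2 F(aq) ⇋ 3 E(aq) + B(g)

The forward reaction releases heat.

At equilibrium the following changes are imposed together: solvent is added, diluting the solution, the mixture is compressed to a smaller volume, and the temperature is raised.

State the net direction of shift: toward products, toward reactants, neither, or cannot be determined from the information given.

Dilution lowers every aqueous concentration by the same factor. Δn_aq = 3 − 2 = +1, so the system shifts toward the side with more dissolved moles — to the right.
Gas moles: reactants 0, products 1 (Δn_gas = +1). Compression shifts the system toward the side with fewer moles of gas — to the left.
The forward reaction is exothermic. Raising T favours the endothermic direction — shift to the left.
The individual effects push in opposite directions; without quantitative information the net direction cannot be determined.

cannot be determined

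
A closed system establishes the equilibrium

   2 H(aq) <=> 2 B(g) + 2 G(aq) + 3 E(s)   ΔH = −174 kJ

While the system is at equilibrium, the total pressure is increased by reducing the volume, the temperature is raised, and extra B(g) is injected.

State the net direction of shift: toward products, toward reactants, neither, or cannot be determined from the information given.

left

Gas moles: reactants 0, products 2 (Δn_gas = +2). Compression shifts the system toward the side with fewer moles of gas — to the left.
The forward reaction is exothermic. Raising T favours the endothermic direction — shift to the left.
Adding B (g), a product, drives the reaction to the left.
All effects act in the same direction — net shift to the left.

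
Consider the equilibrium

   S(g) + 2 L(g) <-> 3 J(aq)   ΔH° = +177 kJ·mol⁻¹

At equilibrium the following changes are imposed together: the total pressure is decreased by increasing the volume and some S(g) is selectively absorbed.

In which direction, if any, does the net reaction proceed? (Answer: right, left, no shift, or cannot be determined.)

left

Gas moles: reactants 3, products 0 (Δn_gas = -3). Expansion shifts the system toward the side with more moles of gas — to the left.
Removing S (g), a reactant, drives the reaction to the left.
All effects act in the same direction — net shift to the left.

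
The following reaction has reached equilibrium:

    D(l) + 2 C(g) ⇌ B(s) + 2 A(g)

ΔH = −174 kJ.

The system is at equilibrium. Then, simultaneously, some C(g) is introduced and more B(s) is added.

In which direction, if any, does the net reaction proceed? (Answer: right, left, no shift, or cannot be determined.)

Adding C (g), a reactant, drives the reaction to the right.
B is a pure solid; its activity is 1 regardless of amount, so Q is unaffected — no shift from this change.
Only the nonzero effect(s) matter; the net shift is to the right.

right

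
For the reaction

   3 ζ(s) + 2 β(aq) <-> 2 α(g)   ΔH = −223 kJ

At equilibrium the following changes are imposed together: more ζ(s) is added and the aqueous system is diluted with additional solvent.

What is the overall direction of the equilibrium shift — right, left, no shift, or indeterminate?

left

ζ is a pure solid; its activity is 1 regardless of amount, so Q is unaffected — no shift from this change.
Dilution lowers every aqueous concentration by the same factor. Δn_aq = 0 − 2 = -2, so the system shifts toward the side with more dissolved moles — to the left.
Only the nonzero effect(s) matter; the net shift is to the left.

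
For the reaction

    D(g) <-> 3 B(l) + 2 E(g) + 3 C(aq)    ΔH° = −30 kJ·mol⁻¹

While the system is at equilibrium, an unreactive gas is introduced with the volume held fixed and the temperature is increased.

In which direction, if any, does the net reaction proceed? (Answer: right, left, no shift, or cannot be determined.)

At constant volume, adding an inert gas leaves every reacting species' partial pressure unchanged, so Q is unchanged — no shift from this change.
The forward reaction is exothermic. Raising T favours the endothermic direction — shift to the left.
Only the nonzero effect(s) matter; the net shift is to the left.

left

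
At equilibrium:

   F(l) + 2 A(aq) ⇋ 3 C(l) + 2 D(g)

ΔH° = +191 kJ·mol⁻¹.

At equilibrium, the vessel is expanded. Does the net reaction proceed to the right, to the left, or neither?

Gas moles: reactants 0, products 2 (Δn_gas = +2). Expansion shifts the system toward the side with more moles of gas — to the right.

right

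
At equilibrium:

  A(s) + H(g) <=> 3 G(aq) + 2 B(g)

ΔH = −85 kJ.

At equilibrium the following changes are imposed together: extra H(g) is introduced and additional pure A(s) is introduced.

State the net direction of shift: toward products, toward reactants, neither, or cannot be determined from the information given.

right

Adding H (g), a reactant, drives the reaction to the right.
A is a pure solid; its activity is 1 regardless of amount, so Q is unaffected — no shift from this change.
Only the nonzero effect(s) matter; the net shift is to the right.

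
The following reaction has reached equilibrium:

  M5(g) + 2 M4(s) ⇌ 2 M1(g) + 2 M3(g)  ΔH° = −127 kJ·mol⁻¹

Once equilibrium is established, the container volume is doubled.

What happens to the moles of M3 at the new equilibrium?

Gas moles: reactants 1, products 4 (Δn_gas = +3). Expansion shifts the system toward the side with more moles of gas — to the right.
The net shift is to the right. M3 is a product, so its amount increases.

increases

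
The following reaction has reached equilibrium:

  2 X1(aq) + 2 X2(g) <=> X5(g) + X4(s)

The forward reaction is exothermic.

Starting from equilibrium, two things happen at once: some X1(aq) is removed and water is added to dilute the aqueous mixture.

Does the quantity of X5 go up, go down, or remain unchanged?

decreases

Removing X1 (aq), a reactant, drives the reaction to the left.
Dilution lowers every aqueous concentration by the same factor. Δn_aq = 0 − 2 = -2, so the system shifts toward the side with more dissolved moles — to the left.
The net shift is to the left. X5 is a product, so its amount decreases.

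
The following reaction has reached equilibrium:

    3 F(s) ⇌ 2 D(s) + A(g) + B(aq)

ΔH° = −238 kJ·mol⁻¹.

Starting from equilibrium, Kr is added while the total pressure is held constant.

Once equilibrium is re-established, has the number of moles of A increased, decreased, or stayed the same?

increases

Adding inert gas at constant total pressure expands the volume and lowers every reacting partial pressure. With Δn_gas = 1 − 0 = +1, Q moves away from K toward the side with fewer gas moles, so the system shifts toward the side with more gas moles — to the right.
The net shift is to the right. A is a product, so its amount increases.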